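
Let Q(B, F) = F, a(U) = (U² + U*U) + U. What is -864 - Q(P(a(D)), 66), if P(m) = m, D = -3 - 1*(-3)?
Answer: -930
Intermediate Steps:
D = 0 (D = -3 + 3 = 0)
a(U) = U + 2*U² (a(U) = (U² + U²) + U = 2*U² + U = U + 2*U²)
-864 - Q(P(a(D)), 66) = -864 - 1*66 = -864 - 66 = -930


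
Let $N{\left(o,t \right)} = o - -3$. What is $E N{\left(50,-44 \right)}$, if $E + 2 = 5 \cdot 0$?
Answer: $-106$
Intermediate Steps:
$N{\left(o,t \right)} = 3 + o$ ($N{\left(o,t \right)} = o + 3 = 3 + o$)
$E = -2$ ($E = -2 + 5 \cdot 0 = -2 + 0 = -2$)
$E N{\left(50,-44 \right)} = - 2 \left(3 + 50\right) = \left(-2\right) 53 = -106$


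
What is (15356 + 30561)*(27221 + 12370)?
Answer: 1817899947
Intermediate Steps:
(15356 + 30561)*(27221 + 12370) = 45917*39591 = 1817899947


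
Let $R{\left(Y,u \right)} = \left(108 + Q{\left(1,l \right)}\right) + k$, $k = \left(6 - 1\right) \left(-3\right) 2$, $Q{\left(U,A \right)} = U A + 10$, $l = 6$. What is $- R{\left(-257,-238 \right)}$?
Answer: $-94$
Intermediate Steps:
$Q{\left(U,A \right)} = 10 + A U$ ($Q{\left(U,A \right)} = A U + 10 = 10 + A U$)
$k = -30$ ($k = 5 \left(-3\right) 2 = \left(-15\right) 2 = -30$)
$R{\left(Y,u \right)} = 94$ ($R{\left(Y,u \right)} = \left(108 + \left(10 + 6 \cdot 1\right)\right) - 30 = \left(108 + \left(10 + 6\right)\right) - 30 = \left(108 + 16\right) - 30 = 124 - 30 = 94$)
$- R{\left(-257,-238 \right)} = \left(-1\right) 94 = -94$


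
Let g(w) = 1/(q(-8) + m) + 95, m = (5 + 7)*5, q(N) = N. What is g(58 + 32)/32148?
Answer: 549/185744 ≈ 0.0029557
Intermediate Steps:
m = 60 (m = 12*5 = 60)
g(w) = 4941/52 (g(w) = 1/(-8 + 60) + 95 = 1/52 + 95 = 4941/52)
g(58 + 32)/32148 = (4941/52)/32148 = (4941/52)*(1/32148) = 549/185744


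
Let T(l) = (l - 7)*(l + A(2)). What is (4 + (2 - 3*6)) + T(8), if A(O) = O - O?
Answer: -4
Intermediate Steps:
A(O) = 0
T(l) = l*(-7 + l) (T(l) = (l - 7)*(l + 0) = (-7 + l)*l = l*(-7 + l))
(4 + (2 - 3*6)) + T(8) = (4 + (2 - 3*6)) + 8*(-7 + 8) = (4 + (2 - 18)) + 8*1 = (4 - 16) + 8 = -12 + 8 = -4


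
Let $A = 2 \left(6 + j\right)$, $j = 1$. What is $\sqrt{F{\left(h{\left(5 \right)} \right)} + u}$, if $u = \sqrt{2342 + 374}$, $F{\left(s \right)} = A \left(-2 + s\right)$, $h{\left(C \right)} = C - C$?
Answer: $\sqrt{-28 + 2 \sqrt{679}} \approx 4.9107$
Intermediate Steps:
$A = 14$ ($A = 2 \left(6 + 1\right) = 2 \cdot 7 = 14$)
$h{\left(C \right)} = 0$
$F{\left(s \right)} = -28 + 14 s$ ($F{\left(s \right)} = 14 \left(-2 + s\right) = -28 + 14 s$)
$u = 2 \sqrt{679}$ ($u = \sqrt{2716} = 2 \sqrt{679} \approx 52.115$)
$\sqrt{F{\left(h{\left(5 \right)} \right)} + u} = \sqrt{\left(-28 + 14 \cdot 0\right) + 2 \sqrt{679}} = \sqrt{\left(-28 + 0\right) + 2 \sqrt{679}} = \sqrt{-28 + 2 \sqrt{679}}$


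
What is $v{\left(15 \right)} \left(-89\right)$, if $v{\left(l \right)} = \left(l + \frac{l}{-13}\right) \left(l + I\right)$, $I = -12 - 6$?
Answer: $\frac{48060}{13} \approx 3696.9$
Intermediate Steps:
$I = -18$
$v{\left(l \right)} = \frac{12 l \left(-18 + l\right)}{13}$ ($v{\left(l \right)} = \left(l + \frac{l}{-13}\right) \left(l - 18\right) = \left(l + l \left(- \frac{1}{13}\right)\right) \left(-18 + l\right) = \left(l - \frac{l}{13}\right) \left(-18 + l\right) = \frac{12 l}{13} \left(-18 + l\right) = \frac{12 l \left(-18 + l\right)}{13}$)
$v{\left(15 \right)} \left(-89\right) = \frac{12}{13} \cdot 15 \left(-18 + 15\right) \left(-89\right) = \frac{12}{13} \cdot 15 \left(-3\right) \left(-89\right) = \left(- \frac{540}{13}\right) \left(-89\right) = \frac{48060}{13}$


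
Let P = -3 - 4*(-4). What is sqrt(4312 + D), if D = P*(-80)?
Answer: 2*sqrt(818) ≈ 57.201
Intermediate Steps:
P = 13 (P = -3 + 16 = 13)
D = -1040 (D = 13*(-80) = -1040)
sqrt(4312 + D) = sqrt(4312 - 1040) = sqrt(3272) = 2*sqrt(818)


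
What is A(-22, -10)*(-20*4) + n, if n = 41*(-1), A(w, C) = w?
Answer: 1719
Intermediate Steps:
n = -41
A(-22, -10)*(-20*4) + n = -(-440)*4 - 41 = -22*(-80) - 41 = 1760 - 41 = 1719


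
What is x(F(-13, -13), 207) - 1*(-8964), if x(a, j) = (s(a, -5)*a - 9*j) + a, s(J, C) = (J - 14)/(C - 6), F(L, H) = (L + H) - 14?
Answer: 75511/11 ≈ 6864.6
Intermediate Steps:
F(L, H) = -14 + H + L (F(L, H) = (H + L) - 14 = -14 + H + L)
s(J, C) = (-14 + J)/(-6 + C)
x(a, j) = a - 9*j + a*(14/11 - a/11) (x(a, j) = (((-14 + a)/(-6 - 5))*a - 9*j) + a = (((-14 + a)/(-11))*a - 9*j) + a = ((-(-14 + a)/11)*a - 9*j) + a = ((14/11 - a/11)*a - 9*j) + a = (a*(14/11 - a/11) - 9*j) + a = (-9*j + a*(14/11 - a/11)) + a = a - 9*j + a*(14/11 - a/11))
x(F(-13, -13), 207) - 1*(-8964) = (-9*207 - (-14 - 13 - 13)²/11 + 25*(-14 - 13 - 13)/11) - 1*(-8964) = (-1863 - 1/11*(-40)² + (25/11)*(-40)) + 8964 = (-1863 - 1/11*1600 - 1000/11) + 8964 = (-1863 - 1600/11 - 1000/11) + 8964 = -23093/11 + 8964 = 75511/11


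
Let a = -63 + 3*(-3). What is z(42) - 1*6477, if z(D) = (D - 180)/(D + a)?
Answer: -32362/5 ≈ -6472.4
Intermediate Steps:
a = -72 (a = -63 - 9 = -72)
z(D) = (-180 + D)/(-72 + D) (z(D) = (D - 180)/(D - 72) = (-180 + D)/(-72 + D))
z(42) - 1*6477 = (-180 + 42)/(-72 + 42) - 1*6477 = -138/(-30) - 6477 = -1/30*(-138) - 6477 = 23/5 - 6477 = -32362/5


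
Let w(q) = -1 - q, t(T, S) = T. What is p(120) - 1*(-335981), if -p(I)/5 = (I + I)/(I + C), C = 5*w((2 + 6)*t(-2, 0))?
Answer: 4367673/13 ≈ 3.3598e+5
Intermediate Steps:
C = 75 (C = 5*(-1 - (2 + 6)*(-2)) = 5*(-1 - 8*(-2)) = 5*(-1 - 1*(-16)) = 5*(-1 + 16) = 5*15 = 75)
p(I) = -10*I/(75 + I) (p(I) = -5*(I + I)/(I + 75) = -5*2*I/(75 + I) = -10*I/(75 + I))
p(120) - 1*(-335981) = -10*120/(75 + 120) - 1*(-335981) = -10*120/195 + 335981 = -10*120*1/195 + 335981 = -80/13 + 335981 = 4367673/13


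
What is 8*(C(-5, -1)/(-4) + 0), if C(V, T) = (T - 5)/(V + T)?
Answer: -2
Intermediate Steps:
C(V, T) = (-5 + T)/(T + V)
8*(C(-5, -1)/(-4) + 0) = 8*(((-5 - 1)/(-1 - 5))/(-4) + 0) = 8*((-6/(-6))*(-¼) + 0) = 8*(-⅙*(-6)*(-¼) + 0) = 8*(1*(-¼) + 0) = 8*(-¼ + 0) = 8*(-¼) = -2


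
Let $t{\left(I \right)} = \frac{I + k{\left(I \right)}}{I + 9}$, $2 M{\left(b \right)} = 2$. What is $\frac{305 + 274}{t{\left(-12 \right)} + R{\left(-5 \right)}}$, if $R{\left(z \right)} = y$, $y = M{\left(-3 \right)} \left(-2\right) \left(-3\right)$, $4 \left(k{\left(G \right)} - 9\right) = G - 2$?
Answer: $\frac{3474}{49} \approx 70.898$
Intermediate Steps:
$k{\left(G \right)} = \frac{17}{2} + \frac{G}{4}$ ($k{\left(G \right)} = 9 + \frac{G - 2}{4} = 9 + \frac{-2 + G}{4} = 9 + \left(- \frac{1}{2} + \frac{G}{4}\right) = \frac{17}{2} + \frac{G}{4}$)
$M{\left(b \right)} = 1$ ($M{\left(b \right)} = \frac{1}{2} \cdot 2 = 1$)
$y = 6$ ($y = 1 \left(-2\right) \left(-3\right) = \left(-2\right) \left(-3\right) = 6$)
$t{\left(I \right)} = \frac{\frac{17}{2} + \frac{5 I}{4}}{9 + I}$ ($t{\left(I \right)} = \frac{I + \left(\frac{17}{2} + \frac{I}{4}\right)}{I + 9} = \frac{\frac{17}{2} + \frac{5 I}{4}}{9 + I}$)
$R{\left(z \right)} = 6$
$\frac{305 + 274}{t{\left(-12 \right)} + R{\left(-5 \right)}} = \frac{305 + 274}{\frac{34 + 5 \left(-12\right)}{4 \left(9 - 12\right)} + 6} = \frac{579}{\frac{34 - 60}{4 \left(-3\right)} + 6} = \frac{579}{\frac{1}{4} \left(- \frac{1}{3}\right) \left(-26\right) + 6} = \frac{579}{\frac{13}{6} + 6} = \frac{579}{\frac{49}{6}} = 579 \cdot \frac{6}{49} = \frac{3474}{49}$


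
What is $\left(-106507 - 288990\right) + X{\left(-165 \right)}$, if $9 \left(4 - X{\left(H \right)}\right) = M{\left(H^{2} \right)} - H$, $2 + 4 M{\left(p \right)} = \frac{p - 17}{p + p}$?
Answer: $- \frac{193820308477}{490050} \approx -3.9551 \cdot 10^{5}$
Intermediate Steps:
$M{\left(p \right)} = - \frac{1}{2} + \frac{-17 + p}{8 p}$ ($M{\left(p \right)} = - \frac{1}{2} + \frac{\left(p - 17\right) \frac{1}{p + p}}{4} = - \frac{1}{2} + \frac{\left(-17 + p\right) \frac{1}{2 p}}{4} = - \frac{1}{2} + \frac{\frac{1}{2} \frac{1}{p} \left(-17 + p\right)}{4} = - \frac{1}{2} + \frac{-17 + p}{8 p}$)
$X{\left(H \right)} = 4 + \frac{H}{9} - \frac{-17 - 3 H^{2}}{72 H^{2}}$ ($X{\left(H \right)} = 4 - \frac{\frac{-17 - 3 H^{2}}{8 H^{2}} - H}{9} = 4 - \frac{- H + \frac{-17 - 3 H^{2}}{8 H^{2}}}{9} = 4 + \left(\frac{H}{9} - \frac{-17 - 3 H^{2}}{72 H^{2}}\right) = 4 + \frac{H}{9} - \frac{-17 - 3 H^{2}}{72 H^{2}}$)
$\left(-106507 - 288990\right) + X{\left(-165 \right)} = \left(-106507 - 288990\right) + \left(\frac{97}{24} + \frac{1}{9} \left(-165\right) + \frac{17}{72 \cdot 27225}\right) = -395497 + \left(\frac{97}{24} - \frac{55}{3} + \frac{17}{72} \cdot \frac{1}{27225}\right) = -395497 + \left(\frac{97}{24} - \frac{55}{3} + \frac{17}{1960200}\right) = -395497 - \frac{7003627}{490050} = - \frac{193820308477}{490050}$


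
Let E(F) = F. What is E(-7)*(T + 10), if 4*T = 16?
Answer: -98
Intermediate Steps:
T = 4 (T = (1/4)*16 = 4)
E(-7)*(T + 10) = -7*(4 + 10) = -7*14 = -98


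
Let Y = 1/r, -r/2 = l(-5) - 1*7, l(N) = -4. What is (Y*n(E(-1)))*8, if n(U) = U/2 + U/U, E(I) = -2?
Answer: 0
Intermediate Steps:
r = 22 (r = -2*(-4 - 1*7) = -2*(-4 - 7) = -2*(-11) = 22)
n(U) = 1 + U/2 (n(U) = U*(1/2) + 1 = U/2 + 1 = 1 + U/2)
Y = 1/22 ≈ 0.045455
(Y*n(E(-1)))*8 = ((1 + (1/2)*(-2))/22)*8 = ((1 - 1)/22)*8 = ((1/22)*0)*8 = 0*8 = 0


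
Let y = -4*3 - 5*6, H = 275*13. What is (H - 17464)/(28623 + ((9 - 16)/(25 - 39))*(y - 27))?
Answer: -27778/57177 ≈ -0.48582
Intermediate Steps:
H = 3575
y = -42 (y = -12 - 30 = -42)
(H - 17464)/(28623 + ((9 - 16)/(25 - 39))*(y - 27)) = (3575 - 17464)/(28623 + ((9 - 16)/(25 - 39))*(-42 - 27)) = -13889/(28623 - 7/(-14)*(-69)) = -13889/(28623 - 7*(-1/14)*(-69)) = -13889/(28623 + (½)*(-69)) = -13889/(28623 - 69/2) = -13889/57177/2 = -13889*2/57177 = -27778/57177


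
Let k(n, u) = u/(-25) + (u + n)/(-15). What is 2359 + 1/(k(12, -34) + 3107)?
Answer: 550206158/233237 ≈ 2359.0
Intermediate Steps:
k(n, u) = -8*u/75 - n/15 (k(n, u) = u*(-1/25) + (n + u)*(-1/15) = -u/25 + (-n/15 - u/15) = -8*u/75 - n/15)
2359 + 1/(k(12, -34) + 3107) = 2359 + 1/((-8/75*(-34) - 1/15*12) + 3107) = 2359 + 1/((272/75 - 4/5) + 3107) = 2359 + 1/(212/75 + 3107) = 2359 + 1/(233237/75) = 2359 + 75/233237 = 550206158/233237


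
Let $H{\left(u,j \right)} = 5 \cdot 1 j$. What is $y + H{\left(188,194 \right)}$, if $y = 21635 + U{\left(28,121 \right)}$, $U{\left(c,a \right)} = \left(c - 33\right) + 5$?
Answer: $22605$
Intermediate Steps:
$H{\left(u,j \right)} = 5 j$
$U{\left(c,a \right)} = -28 + c$ ($U{\left(c,a \right)} = \left(-33 + c\right) + 5 = -28 + c$)
$y = 21635$ ($y = 21635 + \left(-28 + 28\right) = 21635 + 0 = 21635$)
$y + H{\left(188,194 \right)} = 21635 + 5 \cdot 194 = 21635 + 970 = 22605$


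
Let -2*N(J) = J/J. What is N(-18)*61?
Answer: -61/2 ≈ -30.500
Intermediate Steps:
N(J) = -½ (N(J) = -J/(2*J) = -½*1 = -½)
N(-18)*61 = -½*61 = -61/2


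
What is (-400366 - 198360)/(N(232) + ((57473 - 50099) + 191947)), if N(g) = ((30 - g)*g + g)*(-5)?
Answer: -598726/432481 ≈ -1.3844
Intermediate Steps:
N(g) = -5*g - 5*g*(30 - g) (N(g) = (g*(30 - g) + g)*(-5) = (g + g*(30 - g))*(-5) = -5*g - 5*g*(30 - g))
(-400366 - 198360)/(N(232) + ((57473 - 50099) + 191947)) = (-400366 - 198360)/(5*232*(-31 + 232) + ((57473 - 50099) + 191947)) = -598726/(5*232*201 + (7374 + 191947)) = -598726/(233160 + 199321) = -598726/432481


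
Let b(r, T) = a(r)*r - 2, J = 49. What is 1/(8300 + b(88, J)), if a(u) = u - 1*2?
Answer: 1/15866 ≈ 6.3028e-5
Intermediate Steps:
a(u) = -2 + u (a(u) = u - 2 = -2 + u)
b(r, T) = -2 + r*(-2 + r) (b(r, T) = (-2 + r)*r - 2 = r*(-2 + r) - 2 = -2 + r*(-2 + r))
1/(8300 + b(88, J)) = 1/(8300 + (-2 + 88*(-2 + 88))) = 1/(8300 + (-2 + 88*86)) = 1/(8300 + (-2 + 7568)) = 1/(8300 + 7566) = 1/15866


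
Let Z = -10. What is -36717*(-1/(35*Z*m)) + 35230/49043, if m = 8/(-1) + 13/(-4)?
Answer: 1292953304/128737875 ≈ 10.043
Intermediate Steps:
m = -45/4 (m = 8*(-1) + 13*(-¼) = -8 - 13/4 = -45/4 ≈ -11.250)
-36717*(-1/(35*Z*m)) + 35230/49043 = -36717/(-10*(-45/4)*(-35)) + 35230/49043 = -36717/((225/2)*(-35)) + 35230*(1/49043) = -36717/(-7875/2) + 35230/49043 = -36717*(-2/7875) + 35230/49043 = 24478/2625 + 35230/49043 = 1292953304/128737875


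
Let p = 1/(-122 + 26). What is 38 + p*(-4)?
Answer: 913/24 ≈ 38.042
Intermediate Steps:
p = -1/96 (p = 1/(-96) = -1/96 ≈ -0.010417)
38 + p*(-4) = 38 - 1/96*(-4) = 38 + 1/24 = 913/24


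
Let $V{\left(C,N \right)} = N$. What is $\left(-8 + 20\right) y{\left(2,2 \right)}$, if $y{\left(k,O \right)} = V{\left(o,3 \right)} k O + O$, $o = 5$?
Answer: $168$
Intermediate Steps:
$y{\left(k,O \right)} = O + 3 O k$ ($y{\left(k,O \right)} = 3 k O + O = 3 O k + O = O + 3 O k$)
$\left(-8 + 20\right) y{\left(2,2 \right)} = \left(-8 + 20\right) 2 \left(1 + 3 \cdot 2\right) = 12 \cdot 2 \left(1 + 6\right) = 12 \cdot 2 \cdot 7 = 12 \cdot 14 = 168$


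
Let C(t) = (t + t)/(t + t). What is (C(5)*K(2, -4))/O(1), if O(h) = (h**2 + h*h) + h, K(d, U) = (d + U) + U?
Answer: -2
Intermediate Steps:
K(d, U) = d + 2*U (K(d, U) = (U + d) + U = d + 2*U)
C(t) = 1 (C(t) = (2*t)/((2*t)) = (2*t)*(1/(2*t)) = 1)
O(h) = h + 2*h**2 (O(h) = (h**2 + h**2) + h = 2*h**2 + h = h + 2*h**2)
(C(5)*K(2, -4))/O(1) = (1*(2 + 2*(-4)))/((1*(1 + 2*1))) = (1*(2 - 8))/((1*(1 + 2))) = (1*(-6))/((1*3)) = -6/3 = -6*1/3 = -2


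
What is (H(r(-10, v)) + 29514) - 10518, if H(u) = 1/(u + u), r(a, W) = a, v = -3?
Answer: 379919/20 ≈ 18996.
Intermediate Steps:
H(u) = 1/(2*u)
(H(r(-10, v)) + 29514) - 10518 = ((½)/(-10) + 29514) - 10518 = ((½)*(-⅒) + 29514) - 10518 = (-1/20 + 29514) - 10518 = 590279/20 - 10518 = 379919/20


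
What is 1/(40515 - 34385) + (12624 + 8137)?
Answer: 127264931/6130 ≈ 20761.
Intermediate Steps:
1/(40515 - 34385) + (12624 + 8137) = 1/6130 + 20761 = 127264931/6130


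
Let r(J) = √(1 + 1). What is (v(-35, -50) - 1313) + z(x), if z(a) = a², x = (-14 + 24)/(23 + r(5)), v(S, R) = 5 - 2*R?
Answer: -335443532/277729 - 4600*√2/277729 ≈ -1207.8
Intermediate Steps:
r(J) = √2
x = 10/(23 + √2) (x = (-14 + 24)/(23 + √2) = 10/(23 + √2) ≈ 0.40960)
(v(-35, -50) - 1313) + z(x) = ((5 - 2*(-50)) - 1313) + (230/527 - 10*√2/527)² = ((5 + 100) - 1313) + (230/527 - 10*√2/527)² = (105 - 1313) + (230/527 - 10*√2/527)² = -1208 + (230/527 - 10*√2/527)²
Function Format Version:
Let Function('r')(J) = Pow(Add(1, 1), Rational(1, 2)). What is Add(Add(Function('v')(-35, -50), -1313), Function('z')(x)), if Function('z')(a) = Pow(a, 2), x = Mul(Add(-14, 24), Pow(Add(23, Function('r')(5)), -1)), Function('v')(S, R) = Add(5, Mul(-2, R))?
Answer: Add(Rational(-335443532, 277729), Mul(Rational(-4600, 277729), Pow(2, Rational(1, 2)))) ≈ -1207.8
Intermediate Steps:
Function('r')(J) = Pow(2, Rational(1, 2))
x = Mul(10, Pow(Add(23, Pow(2, Rational(1, 2))), -1)) (x = Mul(Add(-14, 24), Pow(Add(23, Pow(2, Rational(1, 2))), -1)) = Mul(10, Pow(Add(23, Pow(2, Rational(1, 2))), -1)) ≈ 0.40960)
Add(Add(Function('v')(-35, -50), -1313), Function('z')(x)) = Add(Add(Add(5, Mul(-2, -50)), -1313), Pow(Add(Rational(230, 527), Mul(Rational(-10, 527), Pow(2, Rational(1, 2)))), 2)) = Add(Add(Add(5, 100), -1313), Pow(Add(Rational(230, 527), Mul(Rational(-10, 527), Pow(2, Rational(1, 2)))), 2)) = Add(Add(105, -1313), Pow(Add(Rational(230, 527), Mul(Rational(-10, 527), Pow(2, Rational(1, 2)))), 2)) = Add(-1208, Pow(Add(Rational(230, 527), Mul(Rational(-10, 527), Pow(2, Rational(1, 2)))), 2))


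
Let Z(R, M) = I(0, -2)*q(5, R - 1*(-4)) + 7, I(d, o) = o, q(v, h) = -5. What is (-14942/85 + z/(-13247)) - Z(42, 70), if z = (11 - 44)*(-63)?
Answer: -217255304/1125995 ≈ -192.95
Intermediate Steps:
z = 2079 (z = -33*(-63) = 2079)
Z(R, M) = 17 (Z(R, M) = -2*(-5) + 7 = 10 + 7 = 17)
(-14942/85 + z/(-13247)) - Z(42, 70) = (-14942/85 + 2079/(-13247)) - 1*17 = (-14942*1/85 + 2079*(-1/13247)) - 17 = (-14942/85 - 2079/13247) - 17 = -198113389/1125995 - 17 = -217255304/1125995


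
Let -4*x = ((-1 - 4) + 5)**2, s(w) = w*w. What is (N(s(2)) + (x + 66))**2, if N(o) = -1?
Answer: 4225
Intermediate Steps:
s(w) = w**2
x = 0 (x = -((-1 - 4) + 5)**2/4 = -(-5 + 5)**2/4 = -1/4*0**2 = -1/4*0 = 0)
(N(s(2)) + (x + 66))**2 = (-1 + (0 + 66))**2 = (-1 + 66)**2 = 65**2 = 4225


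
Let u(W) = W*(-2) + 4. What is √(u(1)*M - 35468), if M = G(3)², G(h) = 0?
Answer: 2*I*√8867 ≈ 188.33*I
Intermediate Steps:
u(W) = 4 - 2*W (u(W) = -2*W + 4 = 4 - 2*W)
M = 0 (M = 0² = 0)
√(u(1)*M - 35468) = √((4 - 2*1)*0 - 35468) = √((4 - 2)*0 - 35468) = √(2*0 - 35468) = √(0 - 35468) = √(-35468) = 2*I*√8867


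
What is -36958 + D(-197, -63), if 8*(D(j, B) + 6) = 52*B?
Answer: -74747/2 ≈ -37374.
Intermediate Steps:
D(j, B) = -6 + 13*B/2 (D(j, B) = -6 + (52*B)/8 = -6 + 13*B/2)
-36958 + D(-197, -63) = -36958 + (-6 + (13/2)*(-63)) = -36958 + (-6 - 819/2) = -36958 - 831/2 = -74747/2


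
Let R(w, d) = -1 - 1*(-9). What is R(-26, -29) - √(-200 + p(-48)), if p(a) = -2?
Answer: 8 - I*√202 ≈ 8.0 - 14.213*I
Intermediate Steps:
R(w, d) = 8 (R(w, d) = -1 + 9 = 8)
R(-26, -29) - √(-200 + p(-48)) = 8 - √(-200 - 2) = 8 - √(-202) = 8 - I*√202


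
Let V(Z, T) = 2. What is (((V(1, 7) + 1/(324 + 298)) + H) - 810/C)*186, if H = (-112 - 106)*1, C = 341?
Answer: -138952533/3421 ≈ -40618.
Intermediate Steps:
H = -218 (H = -218*1 = -218)
(((V(1, 7) + 1/(324 + 298)) + H) - 810/C)*186 = (((2 + 1/(324 + 298)) - 218) - 810/341)*186 = (((2 + 1/622) - 218) - 810*1/341)*186 = (((2 + 1/622) - 218) - 810/341)*186 = ((1245/622 - 218) - 810/341)*186 = (-134351/622 - 810/341)*186 = -46317511/212102*186 = -138952533/3421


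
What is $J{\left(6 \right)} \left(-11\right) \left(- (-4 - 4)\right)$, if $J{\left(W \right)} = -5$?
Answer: $440$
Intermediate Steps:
$J{\left(6 \right)} \left(-11\right) \left(- (-4 - 4)\right) = \left(-5\right) \left(-11\right) \left(- (-4 - 4)\right) = 55 \left(\left(-1\right) \left(-8\right)\right) = 55 \cdot 8 = 440$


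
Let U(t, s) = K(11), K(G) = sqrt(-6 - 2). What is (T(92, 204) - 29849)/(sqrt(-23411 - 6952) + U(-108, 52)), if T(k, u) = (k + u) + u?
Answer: 29349*I/(sqrt(30363) + 2*sqrt(2)) ≈ 165.74*I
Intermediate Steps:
K(G) = 2*I*sqrt(2) (K(G) = sqrt(-8) = 2*I*sqrt(2))
T(k, u) = k + 2*u
U(t, s) = 2*I*sqrt(2)
(T(92, 204) - 29849)/(sqrt(-23411 - 6952) + U(-108, 52)) = ((92 + 2*204) - 29849)/(sqrt(-23411 - 6952) + 2*I*sqrt(2)) = ((92 + 408) - 29849)/(sqrt(-30363) + 2*I*sqrt(2)) = (500 - 29849)/(I*sqrt(30363) + 2*I*sqrt(2)) = -29349/(I*sqrt(30363) + 2*I*sqrt(2))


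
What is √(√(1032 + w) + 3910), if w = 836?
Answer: √(3910 + 2*√467) ≈ 62.875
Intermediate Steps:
√(√(1032 + w) + 3910) = √(√(1032 + 836) + 3910) = √(√1868 + 3910) = √(2*√467 + 3910) = √(3910 + 2*√467)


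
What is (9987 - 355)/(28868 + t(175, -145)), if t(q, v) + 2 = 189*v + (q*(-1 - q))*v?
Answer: 9632/4467461 ≈ 0.0021560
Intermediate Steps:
t(q, v) = -2 + 189*v + q*v*(-1 - q) (t(q, v) = -2 + (189*v + (q*(-1 - q))*v) = -2 + (189*v + q*v*(-1 - q)) = -2 + 189*v + q*v*(-1 - q))
(9987 - 355)/(28868 + t(175, -145)) = (9987 - 355)/(28868 + (-2 + 189*(-145) - 1*175*(-145) - 1*(-145)*175**2)) = 9632/(28868 + (-2 - 27405 + 25375 - 1*(-145)*30625)) = 9632/(28868 + (-2 - 27405 + 25375 + 4440625)) = 9632/(28868 + 4438593) = 9632/4467461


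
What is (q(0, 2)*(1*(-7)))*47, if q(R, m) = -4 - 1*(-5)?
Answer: -329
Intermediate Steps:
q(R, m) = 1 (q(R, m) = -4 + 5 = 1)
(q(0, 2)*(1*(-7)))*47 = (1*(1*(-7)))*47 = (1*(-7))*47 = -7*47 = -329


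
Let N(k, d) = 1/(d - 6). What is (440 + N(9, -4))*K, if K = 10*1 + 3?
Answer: 57187/10 ≈ 5718.7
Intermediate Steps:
N(k, d) = 1/(-6 + d)
K = 13 (K = 10 + 3 = 13)
(440 + N(9, -4))*K = (440 + 1/(-6 - 4))*13 = (440 + 1/(-10))*13 = (440 - ⅒)*13 = (4399/10)*13 = 57187/10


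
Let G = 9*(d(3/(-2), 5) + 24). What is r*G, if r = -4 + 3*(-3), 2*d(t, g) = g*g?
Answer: -8541/2 ≈ -4270.5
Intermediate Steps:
d(t, g) = g²/2 (d(t, g) = (g*g)/2 = g²/2)
G = 657/2 (G = 9*((½)*5² + 24) = 9*((½)*25 + 24) = 9*(25/2 + 24) = 9*(73/2) = 657/2 ≈ 328.50)
r = -13 (r = -4 - 9 = -13)
r*G = -13*657/2 = -8541/2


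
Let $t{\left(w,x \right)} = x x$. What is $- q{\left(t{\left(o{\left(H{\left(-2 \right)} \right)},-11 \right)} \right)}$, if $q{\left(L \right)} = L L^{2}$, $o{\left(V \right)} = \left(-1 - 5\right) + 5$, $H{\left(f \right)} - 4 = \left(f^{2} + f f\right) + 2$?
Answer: $-1771561$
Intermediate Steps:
$H{\left(f \right)} = 6 + 2 f^{2}$ ($H{\left(f \right)} = 4 + \left(\left(f^{2} + f f\right) + 2\right) = 4 + \left(\left(f^{2} + f^{2}\right) + 2\right) = 4 + \left(2 f^{2} + 2\right) = 4 + \left(2 + 2 f^{2}\right) = 6 + 2 f^{2}$)
$o{\left(V \right)} = -1$ ($o{\left(V \right)} = -6 + 5 = -1$)
$t{\left(w,x \right)} = x^{2}$
$q{\left(L \right)} = L^{3}$
$- q{\left(t{\left(o{\left(H{\left(-2 \right)} \right)},-11 \right)} \right)} = - \left(\left(-11\right)^{2}\right)^{3} = - 121^{3} = \left(-1\right) 1771561 = -1771561$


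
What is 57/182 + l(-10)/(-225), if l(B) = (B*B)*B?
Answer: 7793/1638 ≈ 4.7576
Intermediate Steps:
l(B) = B³ (l(B) = B²*B = B³)
57/182 + l(-10)/(-225) = 57/182 + (-10)³/(-225) = 57*(1/182) - 1000*(-1/225) = 57/182 + 40/9 = 7793/1638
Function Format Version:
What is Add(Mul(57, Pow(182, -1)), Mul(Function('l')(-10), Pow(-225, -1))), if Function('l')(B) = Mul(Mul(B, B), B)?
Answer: Rational(7793, 1638) ≈ 4.7576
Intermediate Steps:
Function('l')(B) = Pow(B, 3) (Function('l')(B) = Mul(Pow(B, 2), B) = Pow(B, 3))
Add(Mul(57, Pow(182, -1)), Mul(Function('l')(-10), Pow(-225, -1))) = Add(Mul(57, Pow(182, -1)), Mul(Pow(-10, 3), Pow(-225, -1))) = Add(Mul(57, Rational(1, 182)), Mul(-1000, Rational(-1, 225))) = Add(Rational(57, 182), Rational(40, 9)) = Rational(7793, 1638)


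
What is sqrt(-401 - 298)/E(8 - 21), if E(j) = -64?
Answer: -I*sqrt(699)/64 ≈ -0.4131*I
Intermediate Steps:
sqrt(-401 - 298)/E(8 - 21) = sqrt(-401 - 298)/(-64) = sqrt(-699)*(-1/64) = (I*sqrt(699))*(-1/64) = -I*sqrt(699)/64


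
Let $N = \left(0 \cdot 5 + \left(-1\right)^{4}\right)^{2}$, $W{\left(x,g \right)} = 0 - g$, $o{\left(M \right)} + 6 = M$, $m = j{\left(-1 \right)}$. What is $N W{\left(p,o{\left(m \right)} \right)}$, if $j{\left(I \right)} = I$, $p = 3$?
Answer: $7$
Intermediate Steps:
$m = -1$
$o{\left(M \right)} = -6 + M$
$W{\left(x,g \right)} = - g$
$N = 1$ ($N = \left(0 + 1\right)^{2} = 1^{2} = 1$)
$N W{\left(p,o{\left(m \right)} \right)} = 1 \left(- (-6 - 1)\right) = 1 \left(\left(-1\right) \left(-7\right)\right) = 1 \cdot 7 = 7$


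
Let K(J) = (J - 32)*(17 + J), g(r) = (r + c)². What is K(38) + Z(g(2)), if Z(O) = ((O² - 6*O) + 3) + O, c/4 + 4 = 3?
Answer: 329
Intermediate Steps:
c = -4 (c = -16 + 4*3 = -16 + 12 = -4)
g(r) = (-4 + r)² (g(r) = (r - 4)² = (-4 + r)²)
K(J) = (-32 + J)*(17 + J)
Z(O) = 3 + O² - 5*O (Z(O) = (3 + O² - 6*O) + O = 3 + O² - 5*O)
K(38) + Z(g(2)) = (-544 + 38² - 15*38) + (3 + ((-4 + 2)²)² - 5*(-4 + 2)²) = (-544 + 1444 - 570) + (3 + ((-2)²)² - 5*(-2)²) = 330 + (3 + 4² - 5*4) = 330 + (3 + 16 - 20) = 330 - 1 = 329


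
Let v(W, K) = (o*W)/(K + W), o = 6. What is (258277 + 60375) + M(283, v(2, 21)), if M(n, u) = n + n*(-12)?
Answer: 315539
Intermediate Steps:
v(W, K) = 6*W/(K + W) (v(W, K) = (6*W)/(K + W) = 6*W/(K + W))
M(n, u) = -11*n (M(n, u) = n - 12*n = -11*n)
(258277 + 60375) + M(283, v(2, 21)) = (258277 + 60375) - 11*283 = 318652 - 3113 = 315539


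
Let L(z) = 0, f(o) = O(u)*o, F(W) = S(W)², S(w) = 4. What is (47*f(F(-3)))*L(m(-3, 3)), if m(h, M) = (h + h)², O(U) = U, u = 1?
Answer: 0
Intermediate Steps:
m(h, M) = 4*h² (m(h, M) = (2*h)² = 4*h²)
F(W) = 16 (F(W) = 4² = 16)
f(o) = o (f(o) = 1*o = o)
(47*f(F(-3)))*L(m(-3, 3)) = (47*16)*0 = 752*0 = 0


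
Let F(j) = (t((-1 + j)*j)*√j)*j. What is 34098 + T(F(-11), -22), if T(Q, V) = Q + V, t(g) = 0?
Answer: 34076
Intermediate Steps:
F(j) = 0 (F(j) = (0*√j)*j = 0*j = 0)
34098 + T(F(-11), -22) = 34098 + (0 - 22) = 34098 - 22 = 34076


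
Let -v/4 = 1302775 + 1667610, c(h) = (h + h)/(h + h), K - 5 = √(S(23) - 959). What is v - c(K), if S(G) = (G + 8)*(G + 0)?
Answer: -11881541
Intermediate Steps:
S(G) = G*(8 + G) (S(G) = (8 + G)*G = G*(8 + G))
K = 5 + I*√246 (K = 5 + √(23*(8 + 23) - 959) = 5 + √(23*31 - 959) = 5 + √(713 - 959) = 5 + √(-246) = 5 + I*√246 ≈ 5.0 + 15.684*I)
c(h) = 1 (c(h) = (2*h)/((2*h)) = (2*h)*(1/(2*h)) = 1)
v = -11881540 (v = -4*(1302775 + 1667610) = -4*2970385 = -11881540)
v - c(K) = -11881540 - 1*1 = -11881540 - 1 = -11881541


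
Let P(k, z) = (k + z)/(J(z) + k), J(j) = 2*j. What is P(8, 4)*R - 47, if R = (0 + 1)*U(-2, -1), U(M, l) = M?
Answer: -97/2 ≈ -48.500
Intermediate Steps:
P(k, z) = (k + z)/(k + 2*z) (P(k, z) = (k + z)/(2*z + k) = (k + z)/(k + 2*z))
R = -2 (R = (0 + 1)*(-2) = 1*(-2) = -2)
P(8, 4)*R - 47 = ((8 + 4)/(8 + 2*4))*(-2) - 47 = (12/(8 + 8))*(-2) - 47 = (12/16)*(-2) - 47 = ((1/16)*12)*(-2) - 47 = (3/4)*(-2) - 47 = -3/2 - 47 = -97/2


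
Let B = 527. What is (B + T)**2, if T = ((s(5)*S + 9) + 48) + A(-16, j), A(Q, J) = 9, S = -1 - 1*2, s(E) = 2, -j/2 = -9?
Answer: 344569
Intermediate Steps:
j = 18 (j = -2*(-9) = 18)
S = -3 (S = -1 - 2 = -3)
T = 60 (T = ((2*(-3) + 9) + 48) + 9 = ((-6 + 9) + 48) + 9 = (3 + 48) + 9 = 51 + 9 = 60)
(B + T)**2 = (527 + 60)**2 = 587**2 = 344569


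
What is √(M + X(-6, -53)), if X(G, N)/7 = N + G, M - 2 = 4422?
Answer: √4011 ≈ 63.332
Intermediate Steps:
M = 4424 (M = 2 + 4422 = 4424)
X(G, N) = 7*G + 7*N (X(G, N) = 7*(N + G) = 7*(G + N) = 7*G + 7*N)
√(M + X(-6, -53)) = √(4424 + (7*(-6) + 7*(-53))) = √(4424 + (-42 - 371)) = √(4424 - 413) = √4011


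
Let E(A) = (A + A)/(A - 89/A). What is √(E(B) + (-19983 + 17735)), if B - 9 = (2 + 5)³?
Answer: 2*I*√8607876087570/123815 ≈ 47.392*I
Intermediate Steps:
B = 352 (B = 9 + (2 + 5)³ = 9 + 7³ = 9 + 343 = 352)
E(A) = 2*A/(A - 89/A) (E(A) = (2*A)/(A - 89/A) = 2*A/(A - 89/A))
√(E(B) + (-19983 + 17735)) = √(2*352²/(-89 + 352²) + (-19983 + 17735)) = √(2*123904/(-89 + 123904) - 2248) = √(2*123904/123815 - 2248) = √(2*123904*(1/123815) - 2248) = √(247808/123815 - 2248) = √(-278088312/123815) = 2*I*√8607876087570/123815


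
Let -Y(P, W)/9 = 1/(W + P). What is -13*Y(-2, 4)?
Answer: 117/2 ≈ 58.500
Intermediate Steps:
Y(P, W) = -9/(P + W) (Y(P, W) = -9/(W + P) = -9/(P + W))
-13*Y(-2, 4) = -(-117)/(-2 + 4) = -(-117)/2 = -13*(-9/2) = 117/2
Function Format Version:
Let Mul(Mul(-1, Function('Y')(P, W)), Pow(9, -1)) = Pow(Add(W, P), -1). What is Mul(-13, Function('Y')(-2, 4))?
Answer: Rational(117, 2) ≈ 58.500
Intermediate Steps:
Function('Y')(P, W) = Mul(-9, Pow(Add(P, W), -1)) (Function('Y')(P, W) = Mul(-9, Pow(Add(W, P), -1)) = Mul(-9, Pow(Add(P, W), -1)))
Mul(-13, Function('Y')(-2, 4)) = Mul(-13, Mul(-9, Pow(Add(-2, 4), -1))) = Mul(-13, Mul(-9, Pow(2, -1))) = Mul(-13, Mul(-9, Rational(1, 2))) = Mul(-13, Rational(-9, 2)) = Rational(117, 2)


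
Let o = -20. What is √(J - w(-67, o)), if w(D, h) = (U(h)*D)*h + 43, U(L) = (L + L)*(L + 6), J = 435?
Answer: 2*I*√187502 ≈ 866.03*I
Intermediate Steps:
U(L) = 2*L*(6 + L) (U(L) = (2*L)*(6 + L) = 2*L*(6 + L))
w(D, h) = 43 + 2*D*h²*(6 + h) (w(D, h) = ((2*h*(6 + h))*D)*h + 43 = (2*D*h*(6 + h))*h + 43 = 2*D*h²*(6 + h) + 43 = 43 + 2*D*h²*(6 + h))
√(J - w(-67, o)) = √(435 - (43 + 2*(-67)*(-20)²*(6 - 20))) = √(435 - (43 + 2*(-67)*400*(-14))) = √(435 - (43 + 750400)) = √(435 - 1*750443) = √(435 - 750443) = √(-750008) = 2*I*√187502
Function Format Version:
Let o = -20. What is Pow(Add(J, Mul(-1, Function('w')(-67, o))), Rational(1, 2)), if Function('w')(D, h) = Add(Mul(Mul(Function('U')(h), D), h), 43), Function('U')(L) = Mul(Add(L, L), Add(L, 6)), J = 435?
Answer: Mul(2, I, Pow(187502, Rational(1, 2))) ≈ Mul(866.03, I)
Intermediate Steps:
Function('U')(L) = Mul(2, L, Add(6, L)) (Function('U')(L) = Mul(Mul(2, L), Add(6, L)) = Mul(2, L, Add(6, L)))
Function('w')(D, h) = Add(43, Mul(2, D, Pow(h, 2), Add(6, h))) (Function('w')(D, h) = Add(Mul(Mul(Mul(2, h, Add(6, h)), D), h), 43) = Add(Mul(Mul(2, D, h, Add(6, h)), h), 43) = Add(Mul(2, D, Pow(h, 2), Add(6, h)), 43) = Add(43, Mul(2, D, Pow(h, 2), Add(6, h))))
Pow(Add(J, Mul(-1, Function('w')(-67, o))), Rational(1, 2)) = Pow(Add(435, Mul(-1, Add(43, Mul(2, -67, Pow(-20, 2), Add(6, -20))))), Rational(1, 2)) = Pow(Add(435, Mul(-1, Add(43, Mul(2, -67, 400, -14)))), Rational(1, 2)) = Pow(Add(435, Mul(-1, Add(43, 750400))), Rational(1, 2)) = Pow(Add(435, Mul(-1, 750443)), Rational(1, 2)) = Pow(Add(435, -750443), Rational(1, 2)) = Pow(-750008, Rational(1, 2)) = Mul(2, I, Pow(187502, Rational(1, 2)))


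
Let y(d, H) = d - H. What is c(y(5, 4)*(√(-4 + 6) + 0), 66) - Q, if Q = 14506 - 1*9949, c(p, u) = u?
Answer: -4491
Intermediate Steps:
Q = 4557 (Q = 14506 - 9949 = 4557)
c(y(5, 4)*(√(-4 + 6) + 0), 66) - Q = 66 - 1*4557 = 66 - 4557 = -4491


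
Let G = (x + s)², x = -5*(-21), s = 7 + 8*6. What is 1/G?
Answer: 1/25600 ≈ 3.9063e-5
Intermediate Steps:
s = 55 (s = 7 + 48 = 55)
x = 105
G = 25600 (G = (105 + 55)² = 160² = 25600)
1/G = 1/25600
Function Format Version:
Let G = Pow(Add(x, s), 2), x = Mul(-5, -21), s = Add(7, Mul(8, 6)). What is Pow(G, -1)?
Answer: Rational(1, 25600) ≈ 3.9063e-5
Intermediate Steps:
s = 55 (s = Add(7, 48) = 55)
x = 105
G = 25600 (G = Pow(Add(105, 55), 2) = Pow(160, 2) = 25600)
Pow(G, -1) = Pow(25600, -1) = Rational(1, 25600)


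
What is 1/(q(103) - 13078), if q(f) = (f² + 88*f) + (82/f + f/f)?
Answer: 103/679470 ≈ 0.00015159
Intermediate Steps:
q(f) = 1 + f² + 82/f + 88*f (q(f) = (f² + 88*f) + (82/f + 1) = (f² + 88*f) + (1 + 82/f) = 1 + f² + 82/f + 88*f)
1/(q(103) - 13078) = 1/((1 + 103² + 82/103 + 88*103) - 13078) = 1/((1 + 10609 + 82*(1/103) + 9064) - 13078) = 1/((1 + 10609 + 82/103 + 9064) - 13078) = 1/(2026504/103 - 13078) = 1/(679470/103) = 103/679470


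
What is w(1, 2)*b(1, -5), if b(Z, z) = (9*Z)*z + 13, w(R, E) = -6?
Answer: 192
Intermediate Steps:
b(Z, z) = 13 + 9*Z*z (b(Z, z) = 9*Z*z + 13 = 13 + 9*Z*z)
w(1, 2)*b(1, -5) = -6*(13 + 9*1*(-5)) = -6*(13 - 45) = -6*(-32) = 192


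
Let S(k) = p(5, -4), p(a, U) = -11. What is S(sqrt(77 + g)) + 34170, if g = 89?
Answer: 34159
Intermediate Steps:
S(k) = -11
S(sqrt(77 + g)) + 34170 = -11 + 34170 = 34159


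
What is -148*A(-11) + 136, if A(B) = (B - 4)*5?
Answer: 11236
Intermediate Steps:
A(B) = -20 + 5*B (A(B) = (-4 + B)*5 = -20 + 5*B)
-148*A(-11) + 136 = -148*(-20 + 5*(-11)) + 136 = -148*(-20 - 55) + 136 = -148*(-75) + 136 = 11100 + 136 = 11236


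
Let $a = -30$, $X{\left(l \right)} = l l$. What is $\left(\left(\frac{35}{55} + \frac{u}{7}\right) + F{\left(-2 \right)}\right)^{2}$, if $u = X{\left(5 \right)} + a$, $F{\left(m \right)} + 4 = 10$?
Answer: $\frac{207936}{5929} \approx 35.071$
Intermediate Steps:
$F{\left(m \right)} = 6$ ($F{\left(m \right)} = -4 + 10 = 6$)
$X{\left(l \right)} = l^{2}$
$u = -5$ ($u = 5^{2} - 30 = 25 - 30 = -5$)
$\left(\left(\frac{35}{55} + \frac{u}{7}\right) + F{\left(-2 \right)}\right)^{2} = \left(\left(\frac{35}{55} - \frac{5}{7}\right) + 6\right)^{2} = \left(\left(35 \cdot \frac{1}{55} - \frac{5}{7}\right) + 6\right)^{2} = \left(\left(\frac{7}{11} - \frac{5}{7}\right) + 6\right)^{2} = \left(- \frac{6}{77} + 6\right)^{2} = \left(\frac{456}{77}\right)^{2} = \frac{207936}{5929}$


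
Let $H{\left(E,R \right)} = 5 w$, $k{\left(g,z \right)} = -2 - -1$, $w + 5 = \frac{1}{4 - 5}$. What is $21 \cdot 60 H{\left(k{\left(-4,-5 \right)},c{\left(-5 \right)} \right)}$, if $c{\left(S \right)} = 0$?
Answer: $-37800$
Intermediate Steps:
$w = -6$ ($w = -5 + \frac{1}{4 - 5} = -5 + \frac{1}{-1} = -5 - 1 = -6$)
$k{\left(g,z \right)} = -1$ ($k{\left(g,z \right)} = -2 + 1 = -1$)
$H{\left(E,R \right)} = -30$ ($H{\left(E,R \right)} = 5 \left(-6\right) = -30$)
$21 \cdot 60 H{\left(k{\left(-4,-5 \right)},c{\left(-5 \right)} \right)} = 21 \cdot 60 \left(-30\right) = 1260 \left(-30\right) = -37800$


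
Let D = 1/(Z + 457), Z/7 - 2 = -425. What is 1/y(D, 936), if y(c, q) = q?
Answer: 1/936 ≈ 0.0010684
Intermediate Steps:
Z = -2961 (Z = 14 + 7*(-425) = 14 - 2975 = -2961)
D = -1/2504 (D = 1/(-2961 + 457) = 1/(-2504) = -1/2504 ≈ -0.00039936)
1/y(D, 936) = 1/936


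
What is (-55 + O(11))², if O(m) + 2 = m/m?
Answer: 3136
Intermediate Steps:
O(m) = -1 (O(m) = -2 + m/m = -2 + 1 = -1)
(-55 + O(11))² = (-55 - 1)² = (-56)² = 3136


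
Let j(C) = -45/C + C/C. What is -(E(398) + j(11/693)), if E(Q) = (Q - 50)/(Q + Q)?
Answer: 563879/199 ≈ 2833.6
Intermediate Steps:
j(C) = 1 - 45/C (j(C) = -45/C + 1 = 1 - 45/C)
E(Q) = (-50 + Q)/(2*Q) (E(Q) = (-50 + Q)/((2*Q)) = (-50 + Q)*(1/(2*Q)) = (-50 + Q)/(2*Q))
-(E(398) + j(11/693)) = -((½)*(-50 + 398)/398 + (-45 + 11/693)/((11/693))) = -((½)*(1/398)*348 + (-45 + 11*(1/693))/((11*(1/693)))) = -(87/199 + (-45 + 1/63)/(1/63)) = -(87/199 + 63*(-2834/63)) = -(87/199 - 2834) = -1*(-563879/199) = 563879/199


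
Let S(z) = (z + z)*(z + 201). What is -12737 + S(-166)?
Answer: -24357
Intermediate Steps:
S(z) = 2*z*(201 + z) (S(z) = (2*z)*(201 + z) = 2*z*(201 + z))
-12737 + S(-166) = -12737 + 2*(-166)*(201 - 166) = -12737 + 2*(-166)*35 = -12737 - 11620 = -24357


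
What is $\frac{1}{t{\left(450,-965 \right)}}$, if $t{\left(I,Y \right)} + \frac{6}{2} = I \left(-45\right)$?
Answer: $- \frac{1}{20253} \approx -4.9375 \cdot 10^{-5}$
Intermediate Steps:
$t{\left(I,Y \right)} = -3 - 45 I$ ($t{\left(I,Y \right)} = -3 + I \left(-45\right) = -3 - 45 I$)
$\frac{1}{t{\left(450,-965 \right)}} = \frac{1}{-3 - 20250} = \frac{1}{-20253} = - \frac{1}{20253}$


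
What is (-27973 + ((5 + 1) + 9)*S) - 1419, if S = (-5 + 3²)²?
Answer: -29152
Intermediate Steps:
S = 16 (S = (-5 + 9)² = 4² = 16)
(-27973 + ((5 + 1) + 9)*S) - 1419 = (-27973 + ((5 + 1) + 9)*16) - 1419 = (-27973 + (6 + 9)*16) - 1419 = (-27973 + 15*16) - 1419 = (-27973 + 240) - 1419 = -27733 - 1419 = -29152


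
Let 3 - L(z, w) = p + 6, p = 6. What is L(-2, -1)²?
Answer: 81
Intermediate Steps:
L(z, w) = -9 (L(z, w) = 3 - (6 + 6) = 3 - 1*12 = 3 - 12 = -9)
L(-2, -1)² = (-9)² = 81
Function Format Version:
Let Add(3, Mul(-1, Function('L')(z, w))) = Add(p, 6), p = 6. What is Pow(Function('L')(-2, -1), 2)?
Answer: 81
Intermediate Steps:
Function('L')(z, w) = -9 (Function('L')(z, w) = Add(3, Mul(-1, Add(6, 6))) = Add(3, Mul(-1, 12)) = Add(3, -12) = -9)
Pow(Function('L')(-2, -1), 2) = Pow(-9, 2) = 81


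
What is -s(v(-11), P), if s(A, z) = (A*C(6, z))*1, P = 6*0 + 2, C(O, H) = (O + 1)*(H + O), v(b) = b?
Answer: 616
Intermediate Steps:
C(O, H) = (1 + O)*(H + O)
P = 2 (P = 0 + 2 = 2)
s(A, z) = A*(42 + 7*z) (s(A, z) = (A*(z + 6 + 6² + z*6))*1 = (A*(z + 6 + 36 + 6*z))*1 = (A*(42 + 7*z))*1 = A*(42 + 7*z))
-s(v(-11), P) = -7*(-11)*(6 + 2) = -7*(-11)*8 = -1*(-616) = 616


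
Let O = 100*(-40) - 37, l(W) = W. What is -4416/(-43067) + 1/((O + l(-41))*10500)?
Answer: 189088660933/1844085873000 ≈ 0.10254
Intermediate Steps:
O = -4037 (O = -4000 - 37 = -4037)
-4416/(-43067) + 1/((O + l(-41))*10500) = -4416/(-43067) + 1/(-4037 - 41*10500) = -4416*(-1/43067) + (1/10500)/(-4078) = 4416/43067 - 1/4078*1/10500 = 4416/43067 - 1/42819000 = 189088660933/1844085873000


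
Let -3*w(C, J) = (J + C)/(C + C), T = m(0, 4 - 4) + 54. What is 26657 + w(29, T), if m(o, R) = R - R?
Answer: 4638235/174 ≈ 26657.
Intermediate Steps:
m(o, R) = 0
T = 54 (T = 0 + 54 = 54)
w(C, J) = -(C + J)/(6*C) (w(C, J) = -(J + C)/(3*(C + C)) = -(C + J)/(3*(2*C)) = -(C + J)*1/(2*C)/3 = -(C + J)/(6*C))
26657 + w(29, T) = 26657 + (⅙)*(-1*29 - 1*54)/29 = 26657 + (⅙)*(1/29)*(-29 - 54) = 26657 + (⅙)*(1/29)*(-83) = 26657 - 83/174 = 4638235/174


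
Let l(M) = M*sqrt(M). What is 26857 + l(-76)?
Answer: 26857 - 152*I*sqrt(19) ≈ 26857.0 - 662.55*I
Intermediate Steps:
l(M) = M**(3/2)
26857 + l(-76) = 26857 + (-76)**(3/2) = 26857 - 152*I*sqrt(19)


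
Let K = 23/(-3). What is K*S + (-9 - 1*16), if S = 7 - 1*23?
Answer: 293/3 ≈ 97.667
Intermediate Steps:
K = -23/3 (K = 23*(-⅓) = -23/3 ≈ -7.6667)
S = -16 (S = 7 - 23 = -16)
K*S + (-9 - 1*16) = -23/3*(-16) + (-9 - 1*16) = 368/3 + (-9 - 16) = 368/3 - 25 = 293/3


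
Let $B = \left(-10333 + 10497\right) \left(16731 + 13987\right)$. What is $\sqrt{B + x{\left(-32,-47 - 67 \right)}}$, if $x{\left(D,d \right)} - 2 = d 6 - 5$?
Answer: $\sqrt{5037065} \approx 2244.3$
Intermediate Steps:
$B = 5037752$ ($B = 164 \cdot 30718 = 5037752$)
$x{\left(D,d \right)} = -3 + 6 d$ ($x{\left(D,d \right)} = 2 + \left(d 6 - 5\right) = 2 + \left(6 d - 5\right) = 2 + \left(-5 + 6 d\right) = -3 + 6 d$)
$\sqrt{B + x{\left(-32,-47 - 67 \right)}} = \sqrt{5037752 + \left(-3 + 6 \left(-47 - 67\right)\right)} = \sqrt{5037752 + \left(-3 + 6 \left(-114\right)\right)} = \sqrt{5037752 - 687} = \sqrt{5037065}$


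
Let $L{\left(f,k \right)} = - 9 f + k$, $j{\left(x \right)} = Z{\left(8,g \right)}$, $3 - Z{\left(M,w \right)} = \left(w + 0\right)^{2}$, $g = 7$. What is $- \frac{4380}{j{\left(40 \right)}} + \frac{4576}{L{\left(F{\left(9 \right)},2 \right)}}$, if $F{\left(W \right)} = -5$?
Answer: $\frac{208178}{1081} \approx 192.58$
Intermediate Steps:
$Z{\left(M,w \right)} = 3 - w^{2}$ ($Z{\left(M,w \right)} = 3 - \left(w + 0\right)^{2} = 3 - w^{2}$)
$j{\left(x \right)} = -46$ ($j{\left(x \right)} = 3 - 7^{2} = 3 - 49 = -46$)
$L{\left(f,k \right)} = k - 9 f$
$- \frac{4380}{j{\left(40 \right)}} + \frac{4576}{L{\left(F{\left(9 \right)},2 \right)}} = - \frac{4380}{-46} + \frac{4576}{2 - -45} = \left(-4380\right) \left(- \frac{1}{46}\right) + \frac{4576}{2 + 45} = \frac{2190}{23} + \frac{4576}{47} = \frac{208178}{1081}$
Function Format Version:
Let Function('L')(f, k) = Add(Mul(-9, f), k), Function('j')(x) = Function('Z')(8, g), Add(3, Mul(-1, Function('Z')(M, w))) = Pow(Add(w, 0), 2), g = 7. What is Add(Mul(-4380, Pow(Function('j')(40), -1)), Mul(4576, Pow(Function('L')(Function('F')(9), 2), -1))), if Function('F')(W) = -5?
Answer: Rational(208178, 1081) ≈ 192.58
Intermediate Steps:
Function('Z')(M, w) = Add(3, Mul(-1, Pow(w, 2))) (Function('Z')(M, w) = Add(3, Mul(-1, Pow(Add(w, 0), 2))) = Add(3, Mul(-1, Pow(w, 2))))
Function('j')(x) = -46 (Function('j')(x) = Add(3, Mul(-1, Pow(7, 2))) = Add(3, Mul(-1, 49)) = Add(3, -49) = -46)
Function('L')(f, k) = Add(k, Mul(-9, f))
Add(Mul(-4380, Pow(Function('j')(40), -1)), Mul(4576, Pow(Function('L')(Function('F')(9), 2), -1))) = Add(Mul(-4380, Pow(-46, -1)), Mul(4576, Pow(Add(2, Mul(-9, -5)), -1))) = Add(Mul(-4380, Rational(-1, 46)), Mul(4576, Pow(Add(2, 45), -1))) = Add(Rational(2190, 23), Mul(4576, Pow(47, -1))) = Add(Rational(2190, 23), Mul(4576, Rational(1, 47))) = Add(Rational(2190, 23), Rational(4576, 47)) = Rational(208178, 1081)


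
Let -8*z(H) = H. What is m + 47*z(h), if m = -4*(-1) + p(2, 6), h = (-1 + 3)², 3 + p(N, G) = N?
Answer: -41/2 ≈ -20.500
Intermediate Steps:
p(N, G) = -3 + N
h = 4 (h = 2² = 4)
z(H) = -H/8
m = 3 (m = -4*(-1) + (-3 + 2) = 4 - 1 = 3)
m + 47*z(h) = 3 + 47*(-⅛*4) = 3 + 47*(-½) = 3 - 47/2 = -41/2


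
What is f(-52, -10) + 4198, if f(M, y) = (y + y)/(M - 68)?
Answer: 25189/6 ≈ 4198.2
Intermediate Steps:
f(M, y) = 2*y/(-68 + M) (f(M, y) = (2*y)/(-68 + M) = 2*y/(-68 + M))
f(-52, -10) + 4198 = 2*(-10)/(-68 - 52) + 4198 = 2*(-10)/(-120) + 4198 = 2*(-10)*(-1/120) + 4198 = ⅙ + 4198 = 25189/6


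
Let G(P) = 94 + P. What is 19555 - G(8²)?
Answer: 19397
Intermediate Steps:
19555 - G(8²) = 19555 - (94 + 8²) = 19555 - (94 + 64) = 19555 - 1*158 = 19555 - 158 = 19397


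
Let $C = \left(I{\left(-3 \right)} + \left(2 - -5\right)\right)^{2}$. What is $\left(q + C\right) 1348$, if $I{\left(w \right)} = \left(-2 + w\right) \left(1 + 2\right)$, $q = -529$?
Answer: $-626820$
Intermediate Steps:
$I{\left(w \right)} = -6 + 3 w$ ($I{\left(w \right)} = \left(-2 + w\right) 3 = -6 + 3 w$)
$C = 64$ ($C = \left(\left(-6 + 3 \left(-3\right)\right) + \left(2 - -5\right)\right)^{2} = \left(\left(-6 - 9\right) + \left(2 + 5\right)\right)^{2} = \left(-15 + 7\right)^{2} = \left(-8\right)^{2} = 64$)
$\left(q + C\right) 1348 = \left(-529 + 64\right) 1348 = \left(-465\right) 1348 = -626820$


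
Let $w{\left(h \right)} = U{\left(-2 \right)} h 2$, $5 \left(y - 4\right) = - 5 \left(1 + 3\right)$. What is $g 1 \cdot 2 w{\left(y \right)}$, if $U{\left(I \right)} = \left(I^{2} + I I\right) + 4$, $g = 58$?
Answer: $0$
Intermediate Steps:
$U{\left(I \right)} = 4 + 2 I^{2}$ ($U{\left(I \right)} = \left(I^{2} + I^{2}\right) + 4 = 2 I^{2} + 4 = 4 + 2 I^{2}$)
$y = 0$ ($y = 4 + \frac{\left(-5\right) \left(1 + 3\right)}{5} = 4 + \frac{\left(-5\right) 4}{5} = 4 + \frac{1}{5} \left(-20\right) = 4 - 4 = 0$)
$w{\left(h \right)} = 24 h$ ($w{\left(h \right)} = \left(4 + 2 \left(-2\right)^{2}\right) h 2 = \left(4 + 2 \cdot 4\right) h 2 = \left(4 + 8\right) h 2 = 12 h 2 = 24 h$)
$g 1 \cdot 2 w{\left(y \right)} = 58 \cdot 1 \cdot 2 \cdot 24 \cdot 0 = 58 \cdot 2 \cdot 0 = 58 \cdot 0 = 0$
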